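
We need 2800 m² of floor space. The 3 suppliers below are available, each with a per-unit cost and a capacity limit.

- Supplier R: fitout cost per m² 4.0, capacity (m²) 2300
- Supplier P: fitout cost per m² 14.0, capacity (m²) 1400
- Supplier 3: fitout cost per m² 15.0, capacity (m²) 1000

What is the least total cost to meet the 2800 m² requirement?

Use suppliers in increasing cost order.
Supplier R at 4.0: take all 2300 m² — 500 still needed.
Take 500 from Supplier P at 14.0 to finish.
Supplier 3: unused.
Cost = 2300×4.0 + 500×14.0 = 16200.

16200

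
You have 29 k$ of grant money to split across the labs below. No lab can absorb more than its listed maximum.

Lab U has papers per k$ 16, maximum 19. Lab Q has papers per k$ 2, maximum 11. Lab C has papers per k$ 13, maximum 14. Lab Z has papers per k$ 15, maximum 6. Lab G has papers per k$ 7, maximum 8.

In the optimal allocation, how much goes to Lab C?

4

Rank by papers per k$: Lab U 16 > Lab Z 15 > Lab C 13 > Lab G 7 > Lab Q 2.
Give Lab U 19 to hit its cap of 19 ; 10 left.
Lab Z: +6 to 6 (cap) ; 4 left.
Only 4 left; Lab C takes them to reach 4.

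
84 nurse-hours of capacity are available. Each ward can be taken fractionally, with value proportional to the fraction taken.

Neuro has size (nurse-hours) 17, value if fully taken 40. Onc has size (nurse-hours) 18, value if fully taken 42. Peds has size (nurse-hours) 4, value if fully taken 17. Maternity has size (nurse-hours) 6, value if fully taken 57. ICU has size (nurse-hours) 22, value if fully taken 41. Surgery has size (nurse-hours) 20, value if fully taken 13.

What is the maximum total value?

208.05

Best value per unit of size first: Maternity 57/6≈9.5, Peds 17/4≈4.25, Neuro 40/17≈2.35, Onc 42/18≈2.33, ICU 41/22≈1.86, Surgery 13/20≈0.65.
All 6 nurse-hours of Maternity fit (value 57) — 78 remain.
Take all of Peds (4 nurse-hours, value 17) — 74 nurse-hours left.
All 17 nurse-hours of Neuro fit (value 40) — 57 remain.
All 18 nurse-hours of Onc fit (value 42) — 39 remain.
Take all of ICU (22 nurse-hours, value 41) — 17 nurse-hours left.
17 nurse-hours left: a 17/20 share of Surgery gives 13×17/20 = 11.05.
Total value = 208.05.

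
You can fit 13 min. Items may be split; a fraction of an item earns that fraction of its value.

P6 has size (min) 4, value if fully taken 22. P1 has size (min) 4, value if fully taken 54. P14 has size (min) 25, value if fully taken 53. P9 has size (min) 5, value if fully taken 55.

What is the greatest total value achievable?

Rank by value-to-size ratio: P1 54/4≈13.5, P9 55/5≈11, P6 22/4≈5.5, P14 53/25≈2.12.
P1: take in full, 4 min for value 54 — 9 left.
Take all of P9 (5 min, value 55) — 4 min left.
P6: take in full, 4 min for value 22 — 0 left.
Total value = 131.

131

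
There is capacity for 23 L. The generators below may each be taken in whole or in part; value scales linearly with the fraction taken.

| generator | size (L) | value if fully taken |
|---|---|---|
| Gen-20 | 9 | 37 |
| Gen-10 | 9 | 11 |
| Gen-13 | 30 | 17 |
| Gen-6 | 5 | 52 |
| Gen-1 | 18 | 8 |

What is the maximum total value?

Sort by value density: Gen-6 52/5≈10.4, Gen-20 37/9≈4.11, Gen-10 11/9≈1.22, Gen-13 17/30≈0.567, Gen-1 8/18≈0.444.
Gen-6: take in full, 5 L for value 52 ; 18 left.
Take all of Gen-20 (9 L, value 37) ; 9 L left.
Take all of Gen-10 (9 L, value 11) ; 0 L left.
Total value = 100.

100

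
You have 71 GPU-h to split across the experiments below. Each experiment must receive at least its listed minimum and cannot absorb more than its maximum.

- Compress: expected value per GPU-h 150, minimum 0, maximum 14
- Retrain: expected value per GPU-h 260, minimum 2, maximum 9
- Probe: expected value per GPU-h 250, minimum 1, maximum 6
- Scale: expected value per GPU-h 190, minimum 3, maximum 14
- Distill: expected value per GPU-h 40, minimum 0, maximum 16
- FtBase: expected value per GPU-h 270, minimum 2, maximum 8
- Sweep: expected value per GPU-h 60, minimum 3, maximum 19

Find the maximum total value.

11940

Meeting every minimum uses 0+2+1+3+0+2+3 = 11 GPU-h, leaving 60.
Rank by expected value per GPU-h: FtBase 270 > Retrain 260 > Probe 250 > Scale 190 > Compress 150 > Sweep 60 > Distill 40.
FtBase: +6 to 8 (cap) → 54 left.
Retrain takes 7 more to reach its cap of 9 → 47 left.
Probe takes 5 more to reach its cap of 6 → 42 left.
Scale takes 11 more to reach its cap of 14 → 31 left.
Give Compress 14 more to hit its cap of 14 → 17 left.
Give Sweep 16 more to hit its cap of 19 → 1 left.
Distill has room for 16 more but only 1 remain, so it gets 1.
Total = 150×14 + 260×9 + 250×6 + 190×14 + 40×1 + 270×8 + 60×19 = 11940.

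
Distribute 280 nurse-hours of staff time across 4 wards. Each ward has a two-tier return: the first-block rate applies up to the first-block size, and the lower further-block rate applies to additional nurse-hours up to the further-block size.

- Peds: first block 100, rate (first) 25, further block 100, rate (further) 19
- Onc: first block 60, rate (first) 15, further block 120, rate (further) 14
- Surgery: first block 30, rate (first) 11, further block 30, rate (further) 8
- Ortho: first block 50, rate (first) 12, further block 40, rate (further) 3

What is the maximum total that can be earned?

5580

Treat each block as its own option and order by rate: Peds/tier1 25 > Peds/tier2 19 > Onc/tier1 15 > Onc/tier2 14 > Ortho/tier1 12 > Surgery/tier1 11 > Surgery/tier2 8 > Ortho/tier2 3.
Peds/tier1 (25): +100 — 180 left.
Fill Peds tier2 block (100 at 19) — 80 left.
Onc tier1 at 15: fill all 60 — 20 left.
20 remain; put them into Onc tier2 at 14.
Total = 25×100 + 19×100 + 15×60 + 14×20 = 5580.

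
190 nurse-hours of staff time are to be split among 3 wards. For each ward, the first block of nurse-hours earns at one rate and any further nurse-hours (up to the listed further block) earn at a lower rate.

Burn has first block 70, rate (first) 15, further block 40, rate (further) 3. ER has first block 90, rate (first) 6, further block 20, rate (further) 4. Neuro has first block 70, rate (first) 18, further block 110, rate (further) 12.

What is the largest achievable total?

2910

Order all 6 blocks by rate: Neuro/tier1 18 > Burn/tier1 15 > Neuro/tier2 12 > ER/tier1 6 > ER/tier2 4 > Burn/tier2 3.
Neuro/tier1 (18): +70 — 120 left.
Fill Burn tier1 block (70 at 15) — 50 left.
50 remain; put them into Neuro tier2 at 12.
Total = 18×70 + 15×70 + 12×50 = 2910.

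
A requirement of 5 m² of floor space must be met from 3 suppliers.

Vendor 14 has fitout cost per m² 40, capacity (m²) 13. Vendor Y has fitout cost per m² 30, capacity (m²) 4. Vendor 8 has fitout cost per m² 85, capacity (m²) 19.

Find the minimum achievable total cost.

Cheapest first:
Vendor Y at 30: take all 4 m² — 1 still needed.
Take 1 from Vendor 14 at 40 to finish.
Vendor 8: unused.
Cost = 4×30 + 1×40 = 160.

160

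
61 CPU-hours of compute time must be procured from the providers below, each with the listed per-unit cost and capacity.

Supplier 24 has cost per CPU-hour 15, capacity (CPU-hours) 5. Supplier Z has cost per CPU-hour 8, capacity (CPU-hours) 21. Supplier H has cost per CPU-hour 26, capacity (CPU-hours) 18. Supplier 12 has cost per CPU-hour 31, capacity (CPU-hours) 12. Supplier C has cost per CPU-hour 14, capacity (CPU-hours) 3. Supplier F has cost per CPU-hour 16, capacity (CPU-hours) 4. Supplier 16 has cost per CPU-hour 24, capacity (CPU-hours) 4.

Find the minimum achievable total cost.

1099

Cheapest first:
Take 21 from Supplier Z at 8 → need 40 more.
Supplier C at 14: take all 3 CPU-hours → 37 still needed.
Supplier 24 (15): use full 5 → 32 CPU-hours to go.
Supplier F (16): use full 4 → 28 CPU-hours to go.
Supplier 16 (24): use full 4 → 24 CPU-hours to go.
Supplier H (26): use full 18 → 6 CPU-hours to go.
Supplier 12 (31): take the remaining 6 → done.
Cost = 21×8 + 3×14 + 5×15 + 4×16 + 4×24 + 18×26 + 6×31 = 1099.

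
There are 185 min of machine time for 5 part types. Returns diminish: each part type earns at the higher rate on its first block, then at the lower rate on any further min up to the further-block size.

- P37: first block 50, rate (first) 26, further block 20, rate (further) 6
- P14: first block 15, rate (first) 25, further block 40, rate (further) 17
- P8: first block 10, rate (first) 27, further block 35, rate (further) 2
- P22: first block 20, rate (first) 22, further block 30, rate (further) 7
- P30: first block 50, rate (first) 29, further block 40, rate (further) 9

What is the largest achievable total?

Order all 10 blocks by rate: P30/first 29 > P8/first 27 > P37/first 26 > P14/first 25 > P22/first 22 > P14/second 17 > P30/second 9 > P22/second 7 > P37/second 6 > P8/second 2.
P30 first at 29: fill all 50 ; 135 left.
P8/first (27): +10 ; 125 left.
Fill P37 first block (50 at 26) ; 75 left.
P14/first (25): +15 ; 60 left.
P22/first (22): +20 ; 40 left.
Fill P14 second block (40 at 17) ; 0 left.
Total = 29×50 + 27×10 + 26×50 + 25×15 + 22×20 + 17×40 = 4515.

4515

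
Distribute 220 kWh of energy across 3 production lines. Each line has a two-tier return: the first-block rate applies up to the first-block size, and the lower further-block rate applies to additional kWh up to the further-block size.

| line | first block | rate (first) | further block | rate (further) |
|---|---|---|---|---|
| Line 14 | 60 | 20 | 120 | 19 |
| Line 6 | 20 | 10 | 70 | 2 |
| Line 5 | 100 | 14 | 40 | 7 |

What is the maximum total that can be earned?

Treat each block as its own option and order by rate: Line 14/first 20 > Line 14/second 19 > Line 5/first 14 > Line 6/first 10 > Line 5/second 7 > Line 6/second 2.
Fill Line 14 first block (60 at 20) — 160 left.
Line 14 second at 19: fill all 120 — 40 left.
40 remain; put them into Line 5 first at 14.
Total = 20×60 + 19×120 + 14×40 = 4040.

4040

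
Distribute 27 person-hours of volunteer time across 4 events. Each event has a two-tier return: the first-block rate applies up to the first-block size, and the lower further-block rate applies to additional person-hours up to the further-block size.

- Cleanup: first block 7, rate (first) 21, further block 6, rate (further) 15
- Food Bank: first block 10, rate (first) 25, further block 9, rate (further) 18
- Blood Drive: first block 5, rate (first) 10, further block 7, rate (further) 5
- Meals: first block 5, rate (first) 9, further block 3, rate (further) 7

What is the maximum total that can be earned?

574

Treat each block as its own option and order by rate: Food Bank/tier1 25 > Cleanup/tier1 21 > Food Bank/tier2 18 > Cleanup/tier2 15 > Blood Drive/tier1 10 > Meals/tier1 9 > Meals/tier2 7 > Blood Drive/tier2 5.
Fill Food Bank tier1 block (10 at 25) → 17 left.
Fill Cleanup tier1 block (7 at 21) → 10 left.
Food Bank/tier2 (18): +9 → 1 left.
1 remain; put them into Cleanup tier2 at 15.
Total = 25×10 + 21×7 + 18×9 + 15×1 = 574.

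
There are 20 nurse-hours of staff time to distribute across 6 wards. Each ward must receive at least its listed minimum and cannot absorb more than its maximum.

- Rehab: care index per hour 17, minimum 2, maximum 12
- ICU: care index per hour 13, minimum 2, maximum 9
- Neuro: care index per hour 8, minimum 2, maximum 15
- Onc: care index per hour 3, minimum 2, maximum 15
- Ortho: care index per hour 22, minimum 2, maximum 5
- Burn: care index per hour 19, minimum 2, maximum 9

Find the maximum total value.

Meeting every minimum uses 2+2+2+2+2+2 = 12 nurse-hours, leaving 8.
Rank by care index per hour: Ortho 22 > Burn 19 > Rehab 17 > ICU 13 > Neuro 8 > Onc 3.
Ortho: +3 to 5 (cap) → 5 left.
Burn has room for 7 more but only 5 remain, so it gets 7.
Total = 17×2 + 13×2 + 8×2 + 3×2 + 22×5 + 19×7 = 325.

325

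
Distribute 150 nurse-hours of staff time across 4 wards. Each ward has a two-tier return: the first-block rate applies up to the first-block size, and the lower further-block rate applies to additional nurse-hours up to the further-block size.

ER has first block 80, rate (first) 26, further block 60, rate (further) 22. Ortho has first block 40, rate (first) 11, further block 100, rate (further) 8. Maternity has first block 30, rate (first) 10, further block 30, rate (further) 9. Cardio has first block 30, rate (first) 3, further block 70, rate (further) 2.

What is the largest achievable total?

3510

Order all 8 blocks by rate: ER/T1 26 > ER/T2 22 > Ortho/T1 11 > Maternity/T1 10 > Maternity/T2 9 > Ortho/T2 8 > Cardio/T1 3 > Cardio/T2 2.
ER/T1 (26): +80 ; 70 left.
ER T2 at 22: fill all 60 ; 10 left.
Ortho/T1: +10 of 40 at 11; pool empty.
Total = 26×80 + 22×60 + 11×10 = 3510.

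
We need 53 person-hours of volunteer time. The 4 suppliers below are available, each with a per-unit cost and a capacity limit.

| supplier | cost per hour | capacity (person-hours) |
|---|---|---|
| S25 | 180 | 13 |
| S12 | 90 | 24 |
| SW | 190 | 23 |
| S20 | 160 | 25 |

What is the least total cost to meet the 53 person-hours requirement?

6880

Fill from the cheapest supplier first.
S12 (90): use full 24 → 29 person-hours to go.
Take 25 from S20 at 160 → need 4 more.
S25 (180): take the remaining 4 → done.
SW: unused.
Cost = 24×90 + 25×160 + 4×180 = 6880.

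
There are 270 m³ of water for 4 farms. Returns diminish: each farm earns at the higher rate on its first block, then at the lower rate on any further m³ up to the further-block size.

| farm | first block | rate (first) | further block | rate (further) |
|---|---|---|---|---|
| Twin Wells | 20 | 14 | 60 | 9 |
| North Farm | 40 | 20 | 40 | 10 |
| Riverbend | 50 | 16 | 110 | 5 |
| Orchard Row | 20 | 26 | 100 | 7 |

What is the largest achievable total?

Order all 8 blocks by rate: Orchard Row/first 26 > North Farm/first 20 > Riverbend/first 16 > Twin Wells/first 14 > North Farm/second 10 > Twin Wells/second 9 > Orchard Row/second 7 > Riverbend/second 5.
Orchard Row/first (26): +20 → 250 left.
North Farm first at 20: fill all 40 → 210 left.
Riverbend first at 16: fill all 50 → 160 left.
Twin Wells/first (14): +20 → 140 left.
Fill North Farm second block (40 at 10) → 100 left.
Twin Wells second at 9: fill all 60 → 40 left.
Orchard Row/second: +40 of 100 at 7; pool empty.
Total = 26×20 + 20×40 + 16×50 + 14×20 + 10×40 + 9×60 + 7×40 = 3620.

3620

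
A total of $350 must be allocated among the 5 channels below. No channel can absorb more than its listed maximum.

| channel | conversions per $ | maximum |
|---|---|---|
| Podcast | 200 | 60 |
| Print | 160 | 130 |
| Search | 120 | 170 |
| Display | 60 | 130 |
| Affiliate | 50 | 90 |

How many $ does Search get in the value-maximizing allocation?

Highest conversions per $ first: Podcast 200 > Print 160 > Search 120 > Display 60 > Affiliate 50.
Podcast: +60 to 60 (cap) — 290 left.
Print: +130 to 130 (cap) — 160 left.
Search: +160 (room for 170) → 160. Pool exhausted.

160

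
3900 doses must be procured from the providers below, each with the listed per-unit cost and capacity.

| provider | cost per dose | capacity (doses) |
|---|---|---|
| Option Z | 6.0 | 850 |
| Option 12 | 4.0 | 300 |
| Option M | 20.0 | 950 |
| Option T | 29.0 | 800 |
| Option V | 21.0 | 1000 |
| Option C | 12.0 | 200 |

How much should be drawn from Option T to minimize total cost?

600

Cheapest first:
Option 12 (4.0): use full 300 ; 3600 doses to go.
Take 850 from Option Z at 6.0 ; need 2750 more.
Take 200 from Option C at 12.0 ; need 2550 more.
Option M at 20.0: take all 950 doses ; 1600 still needed.
Take 1000 from Option V at 21.0 ; need 600 more.
Option T (29.0): take the remaining 600 ; done.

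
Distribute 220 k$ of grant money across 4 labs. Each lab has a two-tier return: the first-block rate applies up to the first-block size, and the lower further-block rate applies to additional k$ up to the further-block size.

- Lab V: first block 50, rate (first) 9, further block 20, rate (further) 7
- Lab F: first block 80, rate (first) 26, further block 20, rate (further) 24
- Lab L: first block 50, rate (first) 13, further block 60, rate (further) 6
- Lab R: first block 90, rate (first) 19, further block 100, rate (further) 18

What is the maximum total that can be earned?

Rank every tier by rate: Lab F/T1 26 > Lab F/T2 24 > Lab R/T1 19 > Lab R/T2 18 > Lab L/T1 13 > Lab V/T1 9 > Lab V/T2 7 > Lab L/T2 6.
Lab F/T1 (26): +80 ; 140 left.
Lab F/T2 (24): +20 ; 120 left.
Fill Lab R T1 block (90 at 19) ; 30 left.
Lab R/T2: +30 of 100 at 18; pool empty.
Total = 26×80 + 24×20 + 19×90 + 18×30 = 4810.

4810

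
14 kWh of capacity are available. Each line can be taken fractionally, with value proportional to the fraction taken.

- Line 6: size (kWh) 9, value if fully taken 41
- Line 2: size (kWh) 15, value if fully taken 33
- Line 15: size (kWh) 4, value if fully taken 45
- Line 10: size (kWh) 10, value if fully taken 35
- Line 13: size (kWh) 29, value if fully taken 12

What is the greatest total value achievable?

89.5

Rank by value-to-size ratio: Line 15 45/4≈11.2, Line 6 41/9≈4.56, Line 10 35/10≈3.5, Line 2 33/15≈2.2, Line 13 12/29≈0.414.
Take all of Line 15 (4 kWh, value 45) → 10 kWh left.
Line 6: take in full, 9 kWh for value 41 → 1 left.
Fill the last 1 kWh with part of Line 10: 1/10 of it earns 3.5.
Total value = 89.5.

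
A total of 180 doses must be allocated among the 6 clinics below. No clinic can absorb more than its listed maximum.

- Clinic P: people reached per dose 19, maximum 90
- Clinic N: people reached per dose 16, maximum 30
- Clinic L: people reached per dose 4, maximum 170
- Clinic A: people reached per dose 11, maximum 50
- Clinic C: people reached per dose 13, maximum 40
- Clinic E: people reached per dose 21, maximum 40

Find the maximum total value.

3290

Rank by people reached per dose: Clinic E 21 > Clinic P 19 > Clinic N 16 > Clinic C 13 > Clinic A 11 > Clinic L 4.
Give Clinic E 40 to hit its cap of 40 → 140 left.
Clinic P: +90 to 90 (cap) → 50 left.
Clinic N takes 30 to reach its cap of 30 → 20 left.
Only 20 left; Clinic C takes them to reach 20.
Total = 19×90 + 16×30 + 13×20 + 21×40 = 3290.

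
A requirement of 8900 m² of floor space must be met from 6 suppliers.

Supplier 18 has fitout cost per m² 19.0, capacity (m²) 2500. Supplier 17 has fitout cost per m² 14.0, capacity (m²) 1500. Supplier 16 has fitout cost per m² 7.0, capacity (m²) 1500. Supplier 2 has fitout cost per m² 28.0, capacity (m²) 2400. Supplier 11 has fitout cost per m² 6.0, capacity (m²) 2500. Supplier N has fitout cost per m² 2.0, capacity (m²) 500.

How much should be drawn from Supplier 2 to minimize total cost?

Cheapest first:
Supplier N (2.0): use full 500 ; 8400 m² to go.
Supplier 11 (6.0): use full 2500 ; 5900 m² to go.
Take 1500 from Supplier 16 at 7.0 ; need 4400 more.
Take 1500 from Supplier 17 at 14.0 ; need 2900 more.
Supplier 18 at 19.0: take all 2500 m² ; 400 still needed.
Supplier 2 (28.0): take the remaining 400 ; done.

400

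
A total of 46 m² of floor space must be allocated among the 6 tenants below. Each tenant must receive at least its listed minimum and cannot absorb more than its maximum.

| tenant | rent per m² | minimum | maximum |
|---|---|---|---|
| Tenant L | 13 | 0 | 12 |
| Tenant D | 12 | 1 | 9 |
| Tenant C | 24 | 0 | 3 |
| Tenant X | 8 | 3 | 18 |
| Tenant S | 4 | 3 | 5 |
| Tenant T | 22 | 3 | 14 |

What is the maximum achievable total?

696

Meeting every minimum uses 0+1+0+3+3+3 = 10 m², leaving 36.
Order the tenants by rent per m²: Tenant C 24 > Tenant T 22 > Tenant L 13 > Tenant D 12 > Tenant X 8 > Tenant S 4.
Give Tenant C 3 more to hit its cap of 3 → 33 left.
Tenant T takes 11 more to reach its cap of 14 → 22 left.
Tenant L: +12 to 12 (cap) → 10 left.
Tenant D: +8 to 9 (cap) → 2 left.
Only 2 left; Tenant X takes them to reach 5.
Total = 13×12 + 12×9 + 24×3 + 8×5 + 4×3 + 22×14 = 696.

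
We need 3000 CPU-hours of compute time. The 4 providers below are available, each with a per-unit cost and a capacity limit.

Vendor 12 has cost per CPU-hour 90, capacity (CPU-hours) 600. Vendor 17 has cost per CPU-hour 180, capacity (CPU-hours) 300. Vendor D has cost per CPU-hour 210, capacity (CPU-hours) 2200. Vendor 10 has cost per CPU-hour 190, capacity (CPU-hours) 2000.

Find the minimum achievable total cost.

509000

Fill from the cheapest provider first.
Vendor 12 at 90: take all 600 CPU-hours ; 2400 still needed.
Vendor 17 (180): use full 300 ; 2100 CPU-hours to go.
Vendor 10 at 190: take all 2000 CPU-hours ; 100 still needed.
Vendor D (210): take the remaining 100 ; done.
Cost = 600×90 + 300×180 + 2000×190 + 100×210 = 509000.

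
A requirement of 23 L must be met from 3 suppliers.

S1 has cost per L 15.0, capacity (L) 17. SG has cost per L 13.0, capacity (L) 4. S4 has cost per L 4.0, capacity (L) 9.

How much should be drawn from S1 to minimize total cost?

Use suppliers in increasing cost order.
S4 (4.0): use full 9 → 14 L to go.
SG (13.0): use full 4 → 10 L to go.
Take 10 from S1 at 15.0 to finish.

10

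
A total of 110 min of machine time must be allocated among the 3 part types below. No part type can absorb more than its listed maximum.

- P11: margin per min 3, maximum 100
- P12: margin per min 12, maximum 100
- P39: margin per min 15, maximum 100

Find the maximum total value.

Rank by margin per min: P39 15 > P12 12 > P11 3.
P39 takes 100 to reach its cap of 100 ; 10 left.
P12 has room for 100 but only 10 remain, so it gets 10.
Total = 12×10 + 15×100 = 1620.

1620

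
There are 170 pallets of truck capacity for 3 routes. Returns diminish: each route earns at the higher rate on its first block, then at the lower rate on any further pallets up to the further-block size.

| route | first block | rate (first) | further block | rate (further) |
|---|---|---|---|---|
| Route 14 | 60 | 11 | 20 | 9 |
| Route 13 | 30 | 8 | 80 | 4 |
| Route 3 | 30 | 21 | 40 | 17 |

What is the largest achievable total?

2310

Treat each block as its own option and order by rate: Route 3/T1 21 > Route 3/T2 17 > Route 14/T1 11 > Route 14/T2 9 > Route 13/T1 8 > Route 13/T2 4.
Route 3 T1 at 21: fill all 30 — 140 left.
Route 3 T2 at 17: fill all 40 — 100 left.
Route 14 T1 at 11: fill all 60 — 40 left.
Route 14 T2 at 9: fill all 20 — 20 left.
Route 13/T1: +20 of 30 at 8; pool empty.
Total = 21×30 + 17×40 + 11×60 + 9×20 + 8×20 = 2310.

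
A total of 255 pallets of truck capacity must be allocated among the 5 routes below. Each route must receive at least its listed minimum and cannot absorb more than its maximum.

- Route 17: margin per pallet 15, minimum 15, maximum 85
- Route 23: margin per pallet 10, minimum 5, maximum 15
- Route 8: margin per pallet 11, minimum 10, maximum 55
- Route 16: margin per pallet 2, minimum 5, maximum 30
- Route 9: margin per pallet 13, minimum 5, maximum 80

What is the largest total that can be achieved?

3110

Meeting every minimum uses 15+5+10+5+5 = 40 pallets, leaving 215.
Highest margin per pallet first: Route 17 15 > Route 9 13 > Route 8 11 > Route 23 10 > Route 16 2.
Give Route 17 70 more to hit its cap of 85 — 145 left.
Give Route 9 75 more to hit its cap of 80 — 70 left.
Give Route 8 45 more to hit its cap of 55 — 25 left.
Route 23 takes 10 more to reach its cap of 15 — 15 left.
Only 15 left; Route 16 takes them to reach 20.
Total = 15×85 + 10×15 + 11×55 + 2×20 + 13×80 = 3110.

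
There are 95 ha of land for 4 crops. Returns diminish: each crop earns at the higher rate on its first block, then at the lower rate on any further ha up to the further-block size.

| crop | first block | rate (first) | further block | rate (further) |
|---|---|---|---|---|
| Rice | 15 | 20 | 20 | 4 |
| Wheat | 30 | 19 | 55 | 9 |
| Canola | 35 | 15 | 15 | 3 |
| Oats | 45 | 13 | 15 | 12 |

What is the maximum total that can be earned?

Treat each block as its own option and order by rate: Rice/first 20 > Wheat/first 19 > Canola/first 15 > Oats/first 13 > Oats/second 12 > Wheat/second 9 > Rice/second 4 > Canola/second 3.
Rice/first (20): +15 — 80 left.
Wheat first at 19: fill all 30 — 50 left.
Canola/first (15): +35 — 15 left.
Oats first at 13: only 15 left, fill 15.
Total = 20×15 + 19×30 + 15×35 + 13×15 = 1590.

1590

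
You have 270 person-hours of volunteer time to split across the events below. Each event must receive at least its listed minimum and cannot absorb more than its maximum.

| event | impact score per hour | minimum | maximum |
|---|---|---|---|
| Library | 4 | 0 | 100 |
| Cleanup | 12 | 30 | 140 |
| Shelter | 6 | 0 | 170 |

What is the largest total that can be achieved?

Meeting every minimum uses 0+30+0 = 30 person-hours, leaving 240.
Order the events by impact score per hour: Cleanup 12 > Shelter 6 > Library 4.
Give Cleanup 110 more to hit its cap of 140 ; 130 left.
Shelter: +130 (room for 170) → 130. Pool exhausted.
Total = 12×140 + 6×130 = 2460.

2460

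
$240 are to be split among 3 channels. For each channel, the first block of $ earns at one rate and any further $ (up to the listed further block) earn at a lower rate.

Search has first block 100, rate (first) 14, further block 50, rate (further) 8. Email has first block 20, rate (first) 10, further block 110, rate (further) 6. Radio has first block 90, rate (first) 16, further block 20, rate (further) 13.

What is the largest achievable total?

3380

Treat each block as its own option and order by rate: Radio/T1 16 > Search/T1 14 > Radio/T2 13 > Email/T1 10 > Search/T2 8 > Email/T2 6.
Fill Radio T1 block (90 at 16) — 150 left.
Search T1 at 14: fill all 100 — 50 left.
Radio T2 at 13: fill all 20 — 30 left.
Email/T1 (10): +20 — 10 left.
Search/T2: +10 of 50 at 8; pool empty.
Total = 16×90 + 14×100 + 13×20 + 10×20 + 8×10 = 3380.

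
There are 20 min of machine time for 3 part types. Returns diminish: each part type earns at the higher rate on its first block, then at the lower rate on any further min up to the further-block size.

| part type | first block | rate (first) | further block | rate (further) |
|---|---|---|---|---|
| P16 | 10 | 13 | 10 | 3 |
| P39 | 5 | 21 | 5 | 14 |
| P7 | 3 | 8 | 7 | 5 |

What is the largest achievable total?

Order all 6 blocks by rate: P39/tier1 21 > P39/tier2 14 > P16/tier1 13 > P7/tier1 8 > P7/tier2 5 > P16/tier2 3.
P39 tier1 at 21: fill all 5 ; 15 left.
P39/tier2 (14): +5 ; 10 left.
Fill P16 tier1 block (10 at 13) ; 0 left.
Total = 21×5 + 14×5 + 13×10 = 305.

305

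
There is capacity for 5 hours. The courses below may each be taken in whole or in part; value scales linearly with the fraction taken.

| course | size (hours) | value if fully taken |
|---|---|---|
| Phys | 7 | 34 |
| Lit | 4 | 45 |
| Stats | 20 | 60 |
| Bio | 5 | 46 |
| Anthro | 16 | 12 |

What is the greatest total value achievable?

Best value per unit of size first: Lit 45/4≈11.2, Bio 46/5≈9.2, Phys 34/7≈4.86, Stats 60/20≈3, Anthro 12/16≈0.75.
Take all of Lit (4 hours, value 45) — 1 hours left.
Fill the last 1 hours with part of Bio: 1/5 of it earns 9.2.
Total value = 54.2.

54.2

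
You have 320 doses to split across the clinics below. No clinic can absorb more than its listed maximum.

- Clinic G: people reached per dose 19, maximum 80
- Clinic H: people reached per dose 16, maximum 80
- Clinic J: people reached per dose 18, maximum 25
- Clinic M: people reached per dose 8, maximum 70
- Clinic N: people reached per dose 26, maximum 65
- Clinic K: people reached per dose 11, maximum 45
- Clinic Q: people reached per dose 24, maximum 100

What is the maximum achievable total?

Rank by people reached per dose: Clinic N 26 > Clinic Q 24 > Clinic G 19 > Clinic J 18 > Clinic H 16 > Clinic K 11 > Clinic M 8.
Give Clinic N 65 to hit its cap of 65 ; 255 left.
Give Clinic Q 100 to hit its cap of 100 ; 155 left.
Give Clinic G 80 to hit its cap of 80 ; 75 left.
Clinic J: +25 to 25 (cap) ; 50 left.
Clinic H: +50 (room for 80) → 50. Pool exhausted.
Total = 19×80 + 16×50 + 18×25 + 26×65 + 24×100 = 6860.

6860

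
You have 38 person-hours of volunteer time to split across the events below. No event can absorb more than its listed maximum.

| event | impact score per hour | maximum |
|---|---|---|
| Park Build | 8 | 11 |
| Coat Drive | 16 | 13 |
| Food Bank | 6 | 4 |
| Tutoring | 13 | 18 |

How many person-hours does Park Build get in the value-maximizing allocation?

Order the events by impact score per hour: Coat Drive 16 > Tutoring 13 > Park Build 8 > Food Bank 6.
Coat Drive: +13 to 13 (cap) ; 25 left.
Tutoring takes 18 to reach its cap of 18 ; 7 left.
Park Build: +7 (room for 11) → 7. Pool exhausted.

7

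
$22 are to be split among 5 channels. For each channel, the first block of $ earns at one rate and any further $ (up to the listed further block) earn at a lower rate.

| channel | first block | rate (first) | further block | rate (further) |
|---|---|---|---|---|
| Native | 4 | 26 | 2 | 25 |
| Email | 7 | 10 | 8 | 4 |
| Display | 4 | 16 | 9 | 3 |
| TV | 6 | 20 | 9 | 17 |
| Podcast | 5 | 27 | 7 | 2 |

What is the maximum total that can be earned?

Rank every tier by rate: Podcast/first 27 > Native/first 26 > Native/second 25 > TV/first 20 > TV/second 17 > Display/first 16 > Email/first 10 > Email/second 4 > Display/second 3 > Podcast/second 2.
Podcast/first (27): +5 ; 17 left.
Native first at 26: fill all 4 ; 13 left.
Native second at 25: fill all 2 ; 11 left.
Fill TV first block (6 at 20) ; 5 left.
5 remain; put them into TV second at 17.
Total = 27×5 + 26×4 + 25×2 + 20×6 + 17×5 = 494.

494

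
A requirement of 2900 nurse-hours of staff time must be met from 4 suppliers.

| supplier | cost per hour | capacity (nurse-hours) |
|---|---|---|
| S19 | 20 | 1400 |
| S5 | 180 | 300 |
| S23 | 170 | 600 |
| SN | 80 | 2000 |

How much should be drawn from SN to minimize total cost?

1500

Cheapest first:
S19 at 20: take all 1400 nurse-hours → 1500 still needed.
SN at 80: take 1500 of its 2000 → requirement met.
S23, S5: unused.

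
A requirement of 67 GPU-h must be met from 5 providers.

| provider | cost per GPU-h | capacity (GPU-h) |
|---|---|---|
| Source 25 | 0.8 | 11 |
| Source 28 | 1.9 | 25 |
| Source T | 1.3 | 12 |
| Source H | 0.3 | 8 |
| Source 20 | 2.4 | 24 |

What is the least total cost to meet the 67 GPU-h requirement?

100.7

Fill from the cheapest provider first.
Source H at 0.3: take all 8 GPU-h ; 59 still needed.
Take 11 from Source 25 at 0.8 ; need 48 more.
Source T (1.3): use full 12 ; 36 GPU-h to go.
Source 28 at 1.9: take all 25 GPU-h ; 11 still needed.
Source 20 (2.4): take the remaining 11 ; done.
Cost = 8×0.3 + 11×0.8 + 12×1.3 + 25×1.9 + 11×2.4 = 100.7.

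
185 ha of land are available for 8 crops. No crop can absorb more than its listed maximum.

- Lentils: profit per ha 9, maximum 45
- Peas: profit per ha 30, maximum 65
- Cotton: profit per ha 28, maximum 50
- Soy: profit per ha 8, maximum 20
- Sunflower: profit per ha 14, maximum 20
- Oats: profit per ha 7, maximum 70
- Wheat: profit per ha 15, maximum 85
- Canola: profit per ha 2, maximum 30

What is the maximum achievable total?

4400

Rank by profit per ha: Peas 30 > Cotton 28 > Wheat 15 > Sunflower 14 > Lentils 9 > Soy 8 > Oats 7 > Canola 2.
Peas takes 65 to reach its cap of 65 — 120 left.
Cotton takes 50 to reach its cap of 50 — 70 left.
Wheat: +70 (room for 85) → 70. Pool exhausted.
Total = 30×65 + 28×50 + 15×70 = 4400.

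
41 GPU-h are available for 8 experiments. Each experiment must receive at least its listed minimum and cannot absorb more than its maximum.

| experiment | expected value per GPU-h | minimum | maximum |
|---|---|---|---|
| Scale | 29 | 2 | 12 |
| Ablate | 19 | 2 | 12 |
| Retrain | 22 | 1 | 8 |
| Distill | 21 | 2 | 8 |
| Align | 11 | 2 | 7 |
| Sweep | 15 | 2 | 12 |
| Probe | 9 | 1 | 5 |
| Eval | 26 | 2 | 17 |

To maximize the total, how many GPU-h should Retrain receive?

Meeting every minimum uses 2+2+1+2+2+2+1+2 = 14 GPU-h, leaving 27.
Rank by expected value per GPU-h: Scale 29 > Eval 26 > Retrain 22 > Distill 21 > Ablate 19 > Sweep 15 > Align 11 > Probe 9.
Scale takes 10 more to reach its cap of 12 → 17 left.
Give Eval 15 more to hit its cap of 17 → 2 left.
Retrain: +2 (room for 7) → 3. Pool exhausted.

3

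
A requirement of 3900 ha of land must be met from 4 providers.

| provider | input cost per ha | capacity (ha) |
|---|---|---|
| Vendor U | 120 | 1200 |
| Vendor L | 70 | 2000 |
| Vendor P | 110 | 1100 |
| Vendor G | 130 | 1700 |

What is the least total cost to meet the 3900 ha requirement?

357000

Fill from the cheapest provider first.
Vendor L at 70: take all 2000 ha → 1900 still needed.
Vendor P at 110: take all 1100 ha → 800 still needed.
Vendor U at 120: take 800 of its 1200 → requirement met.
Vendor G: unused.
Cost = 2000×70 + 1100×110 + 800×120 = 357000.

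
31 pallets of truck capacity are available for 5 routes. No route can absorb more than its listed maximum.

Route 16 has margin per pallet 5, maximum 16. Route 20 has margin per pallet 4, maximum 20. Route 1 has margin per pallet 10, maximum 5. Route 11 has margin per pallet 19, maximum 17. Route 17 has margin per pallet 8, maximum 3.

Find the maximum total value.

427

Highest margin per pallet first: Route 11 19 > Route 1 10 > Route 17 8 > Route 16 5 > Route 20 4.
Route 11 takes 17 to reach its cap of 17 → 14 left.
Give Route 1 5 to hit its cap of 5 → 9 left.
Give Route 17 3 to hit its cap of 3 → 6 left.
Only 6 left; Route 16 takes them to reach 6.
Total = 5×6 + 10×5 + 19×17 + 8×3 = 427.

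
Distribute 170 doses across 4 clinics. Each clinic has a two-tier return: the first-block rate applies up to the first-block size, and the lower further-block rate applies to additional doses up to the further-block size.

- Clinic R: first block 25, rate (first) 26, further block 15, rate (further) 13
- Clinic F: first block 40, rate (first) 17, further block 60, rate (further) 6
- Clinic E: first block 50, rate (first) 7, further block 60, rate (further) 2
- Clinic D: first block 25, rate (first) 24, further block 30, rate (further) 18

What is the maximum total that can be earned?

2910

Treat each block as its own option and order by rate: Clinic R/T1 26 > Clinic D/T1 24 > Clinic D/T2 18 > Clinic F/T1 17 > Clinic R/T2 13 > Clinic E/T1 7 > Clinic F/T2 6 > Clinic E/T2 2.
Clinic R/T1 (26): +25 — 145 left.
Fill Clinic D T1 block (25 at 24) — 120 left.
Clinic D/T2 (18): +30 — 90 left.
Clinic F/T1 (17): +40 — 50 left.
Clinic R T2 at 13: fill all 15 — 35 left.
Clinic E T1 at 7: only 35 left, fill 35.
Total = 26×25 + 24×25 + 18×30 + 17×40 + 13×15 + 7×35 = 2910.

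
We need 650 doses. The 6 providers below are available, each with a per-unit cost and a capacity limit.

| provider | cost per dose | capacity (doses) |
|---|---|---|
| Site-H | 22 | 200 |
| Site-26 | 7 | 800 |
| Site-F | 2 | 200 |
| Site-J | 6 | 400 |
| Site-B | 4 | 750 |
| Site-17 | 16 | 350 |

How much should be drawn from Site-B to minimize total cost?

450

Cheapest first:
Take 200 from Site-F at 2 → need 450 more.
Site-B (4): take the remaining 450 → done.
Site-J, Site-26, Site-17, Site-H: unused.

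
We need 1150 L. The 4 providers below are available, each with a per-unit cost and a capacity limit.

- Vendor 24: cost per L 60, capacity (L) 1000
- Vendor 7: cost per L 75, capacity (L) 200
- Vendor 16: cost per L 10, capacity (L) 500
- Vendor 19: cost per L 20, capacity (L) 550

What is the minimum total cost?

Use providers in increasing cost order.
Take 500 from Vendor 16 at 10 → need 650 more.
Vendor 19 at 20: take all 550 L → 100 still needed.
Take 100 from Vendor 24 at 60 to finish.
Vendor 7: unused.
Cost = 500×10 + 550×20 + 100×60 = 22000.

22000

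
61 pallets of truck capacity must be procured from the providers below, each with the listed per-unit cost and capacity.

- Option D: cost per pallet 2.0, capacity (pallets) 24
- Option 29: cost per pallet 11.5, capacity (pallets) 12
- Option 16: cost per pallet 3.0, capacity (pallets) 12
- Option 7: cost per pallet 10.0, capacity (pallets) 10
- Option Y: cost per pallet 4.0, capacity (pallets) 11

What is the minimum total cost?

Cheapest first:
Option D at 2.0: take all 24 pallets ; 37 still needed.
Take 12 from Option 16 at 3.0 ; need 25 more.
Take 11 from Option Y at 4.0 ; need 14 more.
Take 10 from Option 7 at 10.0 ; need 4 more.
Option 29 at 11.5: take 4 of its 12 ; requirement met.
Cost = 24×2.0 + 12×3.0 + 11×4.0 + 10×10.0 + 4×11.5 = 274.

274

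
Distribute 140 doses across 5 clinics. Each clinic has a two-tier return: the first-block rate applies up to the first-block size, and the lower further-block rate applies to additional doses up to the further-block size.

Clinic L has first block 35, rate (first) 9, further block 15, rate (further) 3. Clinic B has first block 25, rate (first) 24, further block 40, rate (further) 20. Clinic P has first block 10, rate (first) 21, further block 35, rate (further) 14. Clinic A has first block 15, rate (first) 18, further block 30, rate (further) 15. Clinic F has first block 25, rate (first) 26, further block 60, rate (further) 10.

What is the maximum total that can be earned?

2905

Treat each block as its own option and order by rate: Clinic F/first 26 > Clinic B/first 24 > Clinic P/first 21 > Clinic B/second 20 > Clinic A/first 18 > Clinic A/second 15 > Clinic P/second 14 > Clinic F/second 10 > Clinic L/first 9 > Clinic L/second 3.
Fill Clinic F first block (25 at 26) ; 115 left.
Fill Clinic B first block (25 at 24) ; 90 left.
Fill Clinic P first block (10 at 21) ; 80 left.
Clinic B second at 20: fill all 40 ; 40 left.
Fill Clinic A first block (15 at 18) ; 25 left.
Clinic A second at 15: only 25 left, fill 25.
Total = 26×25 + 24×25 + 21×10 + 20×40 + 18×15 + 15×25 = 2905.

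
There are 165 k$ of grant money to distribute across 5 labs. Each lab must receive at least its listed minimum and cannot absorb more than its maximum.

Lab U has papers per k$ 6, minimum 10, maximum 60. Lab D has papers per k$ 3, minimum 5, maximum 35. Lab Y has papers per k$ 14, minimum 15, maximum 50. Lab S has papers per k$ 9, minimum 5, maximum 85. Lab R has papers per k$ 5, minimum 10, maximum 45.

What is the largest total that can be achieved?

Meeting every minimum uses 10+5+15+5+10 = 45 k$, leaving 120.
Rank by papers per k$: Lab Y 14 > Lab S 9 > Lab U 6 > Lab R 5 > Lab D 3.
Lab Y: +35 to 50 (cap) ; 85 left.
Give Lab S 80 more to hit its cap of 85 ; 5 left.
Lab U: +5 (room for 50) → 15. Pool exhausted.
Total = 6×15 + 3×5 + 14×50 + 9×85 + 5×10 = 1620.

1620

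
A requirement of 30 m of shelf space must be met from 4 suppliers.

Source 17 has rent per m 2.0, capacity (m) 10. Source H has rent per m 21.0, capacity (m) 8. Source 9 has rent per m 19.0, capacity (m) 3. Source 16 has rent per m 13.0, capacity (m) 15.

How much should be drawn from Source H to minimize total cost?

Fill from the cheapest supplier first.
Source 17 at 2.0: take all 10 m ; 20 still needed.
Source 16 at 13.0: take all 15 m ; 5 still needed.
Source 9 (19.0): use full 3 ; 2 m to go.
Take 2 from Source H at 21.0 to finish.

2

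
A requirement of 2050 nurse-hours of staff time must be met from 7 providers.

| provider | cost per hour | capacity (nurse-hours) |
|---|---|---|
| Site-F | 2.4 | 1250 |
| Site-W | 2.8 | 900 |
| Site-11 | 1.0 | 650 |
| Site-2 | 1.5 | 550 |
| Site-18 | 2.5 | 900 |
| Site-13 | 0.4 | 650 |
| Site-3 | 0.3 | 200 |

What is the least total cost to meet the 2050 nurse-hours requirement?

Cheapest first:
Site-3 at 0.3: take all 200 nurse-hours → 1850 still needed.
Site-13 (0.4): use full 650 → 1200 nurse-hours to go.
Site-11 (1.0): use full 650 → 550 nurse-hours to go.
Site-2 at 1.5: take all 550 nurse-hours → 0 still needed.
Site-F, Site-18, Site-W: unused.
Cost = 200×0.3 + 650×0.4 + 650×1.0 + 550×1.5 = 1795.

1795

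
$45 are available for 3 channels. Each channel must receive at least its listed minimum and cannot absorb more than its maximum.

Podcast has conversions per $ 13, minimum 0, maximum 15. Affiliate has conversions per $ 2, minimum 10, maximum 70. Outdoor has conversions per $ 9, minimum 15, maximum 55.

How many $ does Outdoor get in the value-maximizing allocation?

Meeting every minimum uses 0+10+15 = 25 $, leaving 20.
Order the channels by conversions per $: Podcast 13 > Outdoor 9 > Affiliate 2.
Podcast: +15 to 15 (cap) ; 5 left.
Only 5 left; Outdoor takes them to reach 20.

20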